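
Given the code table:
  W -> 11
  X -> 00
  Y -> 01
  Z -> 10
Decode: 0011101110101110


Decoding:
00 -> X
11 -> W
10 -> Z
11 -> W
10 -> Z
10 -> Z
11 -> W
10 -> Z


Result: XWZWZZWZ


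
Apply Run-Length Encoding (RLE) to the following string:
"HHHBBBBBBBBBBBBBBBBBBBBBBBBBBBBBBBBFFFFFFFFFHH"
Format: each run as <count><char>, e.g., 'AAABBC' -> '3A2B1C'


Scanning runs left to right:
  i=0: run of 'H' x 3 -> '3H'
  i=3: run of 'B' x 32 -> '32B'
  i=35: run of 'F' x 9 -> '9F'
  i=44: run of 'H' x 2 -> '2H'

RLE = 3H32B9F2H


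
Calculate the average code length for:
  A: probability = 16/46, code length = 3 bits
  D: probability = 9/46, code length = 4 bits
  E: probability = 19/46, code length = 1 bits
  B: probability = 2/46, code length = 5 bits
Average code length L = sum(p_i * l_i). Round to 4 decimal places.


Weighted contributions p_i * l_i:
  A: (16/46) * 3 = 48/46
  D: (9/46) * 4 = 36/46
  E: (19/46) * 1 = 19/46
  B: (2/46) * 5 = 10/46
Sum = (48 + 36 + 19 + 10)/46 = 113/46

L = 113/46 = 2.4565 bits/symbol


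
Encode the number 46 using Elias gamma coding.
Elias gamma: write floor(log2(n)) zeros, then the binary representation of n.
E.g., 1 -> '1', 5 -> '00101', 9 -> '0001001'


num_bits = floor(log2(46)) + 1 = 6
leading_zeros = num_bits - 1 = 5
binary(46) = 101110

Elias gamma(46) = '00000' + '101110' = 00000101110 (11 bits)


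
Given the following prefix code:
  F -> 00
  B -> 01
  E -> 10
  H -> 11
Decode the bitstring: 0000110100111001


Decoding step by step:
Bits 00 -> F
Bits 00 -> F
Bits 11 -> H
Bits 01 -> B
Bits 00 -> F
Bits 11 -> H
Bits 10 -> E
Bits 01 -> B


Decoded message: FFHBFHEB


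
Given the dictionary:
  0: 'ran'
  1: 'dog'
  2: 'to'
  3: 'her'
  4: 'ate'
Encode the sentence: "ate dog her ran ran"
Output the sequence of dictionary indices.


Look up each word in the dictionary:
  'ate' -> 4
  'dog' -> 1
  'her' -> 3
  'ran' -> 0
  'ran' -> 0

Encoded: [4, 1, 3, 0, 0]


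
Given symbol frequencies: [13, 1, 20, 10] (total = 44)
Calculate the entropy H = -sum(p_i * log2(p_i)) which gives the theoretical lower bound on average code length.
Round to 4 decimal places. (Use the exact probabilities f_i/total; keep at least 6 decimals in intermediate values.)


Per-symbol terms -p_i * log2(p_i) with p_i = f_i/44:
  p = 13/44 = 0.295455: log2(p) = -1.758992, -p*log2(p) = 0.519702
  p = 1/44 = 0.022727: log2(p) = -5.459432, -p*log2(p) = 0.124078
  p = 20/44 = 0.454545: log2(p) = -1.137504, -p*log2(p) = 0.517047
  p = 10/44 = 0.227273: log2(p) = -2.137504, -p*log2(p) = 0.485796
H = 0.519702 + 0.124078 + 0.517047 + 0.485796 = 1.646623

H = 1.6466 bits/symbol


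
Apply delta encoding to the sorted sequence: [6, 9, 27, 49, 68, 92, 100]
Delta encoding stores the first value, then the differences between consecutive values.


First value: 6
Deltas:
  9 - 6 = 3
  27 - 9 = 18
  49 - 27 = 22
  68 - 49 = 19
  92 - 68 = 24
  100 - 92 = 8


Delta encoded: [6, 3, 18, 22, 19, 24, 8]


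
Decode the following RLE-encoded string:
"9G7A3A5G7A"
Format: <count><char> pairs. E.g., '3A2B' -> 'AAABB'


Expanding each <count><char> pair:
  9G -> 'GGGGGGGGG'
  7A -> 'AAAAAAA'
  3A -> 'AAA'
  5G -> 'GGGGG'
  7A -> 'AAAAAAA'

Decoded = GGGGGGGGGAAAAAAAAAAGGGGGAAAAAAA


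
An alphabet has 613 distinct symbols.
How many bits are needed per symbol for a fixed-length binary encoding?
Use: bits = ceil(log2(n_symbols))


log2(613) = 9.2597
Bracket: 2^9 = 512 < 613 <= 2^10 = 1024
So ceil(log2(613)) = 10

bits = ceil(log2(613)) = ceil(9.2597) = 10 bits


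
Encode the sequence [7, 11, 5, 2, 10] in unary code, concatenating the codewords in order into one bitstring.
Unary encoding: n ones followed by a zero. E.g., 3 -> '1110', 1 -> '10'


Encode each number as n ones followed by a terminating 0:
  7 -> 11111110 (8 bits)
  11 -> 111111111110 (12 bits)
  5 -> 111110 (6 bits)
  2 -> 110 (3 bits)
  10 -> 11111111110 (11 bits)
Total length = 8 + 12 + 6 + 3 + 11 = 40 bits.

Unary([7, 11, 5, 2, 10]) = 1111111011111111111011111011011111111110 (40 bits)


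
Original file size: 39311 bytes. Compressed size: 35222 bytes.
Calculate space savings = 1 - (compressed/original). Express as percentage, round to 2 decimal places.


ratio = compressed/original = 35222/39311 = 0.895983
savings = 1 - ratio = 1 - 0.895983 = 0.104017
as a percentage: 0.104017 * 100 = 10.4%

Space savings = 1 - 35222/39311 = 10.4%


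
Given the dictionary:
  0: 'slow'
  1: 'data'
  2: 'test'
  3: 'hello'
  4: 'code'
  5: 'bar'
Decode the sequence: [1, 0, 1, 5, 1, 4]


Look up each index in the dictionary:
  1 -> 'data'
  0 -> 'slow'
  1 -> 'data'
  5 -> 'bar'
  1 -> 'data'
  4 -> 'code'

Decoded: "data slow data bar data code"


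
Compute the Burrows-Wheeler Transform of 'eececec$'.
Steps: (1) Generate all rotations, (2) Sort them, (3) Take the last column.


Rotations (sorted):
  0: $eececec -> last char: c
  1: c$eecece -> last char: e
  2: cec$eece -> last char: e
  3: cecec$ee -> last char: e
  4: ec$eecec -> last char: c
  5: ecec$eec -> last char: c
  6: ececec$e -> last char: e
  7: eececec$ -> last char: $


BWT = ceeecce$


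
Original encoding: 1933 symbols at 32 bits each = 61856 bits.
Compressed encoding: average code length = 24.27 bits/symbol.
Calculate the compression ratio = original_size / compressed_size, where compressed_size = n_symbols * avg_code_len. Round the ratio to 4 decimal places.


original_size = n_symbols * orig_bits = 1933 * 32 = 61856 bits
compressed_size = n_symbols * avg_code_len = 1933 * 24.27 = 46913.91 bits
ratio = original_size / compressed_size = 61856 / 46913.91 = 1.3185

Compression ratio = 1.3185


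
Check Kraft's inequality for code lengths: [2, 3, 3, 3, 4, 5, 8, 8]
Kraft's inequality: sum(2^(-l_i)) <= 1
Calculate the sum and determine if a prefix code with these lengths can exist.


Sum = 2^(-2) + 2^(-3) + 2^(-3) + 2^(-3) + 2^(-4) + 2^(-5) + 2^(-8) + 2^(-8)
    = 0.25 + 0.125 + 0.125 + 0.125 + 0.0625 + 0.03125 + 0.00390625 + 0.00390625
    = 186/256 = 0.7265625
Since 0.7265625 <= 1, Kraft's inequality IS satisfied.
A prefix code with these lengths CAN exist.

Kraft sum = 0.7265625. Satisfied.


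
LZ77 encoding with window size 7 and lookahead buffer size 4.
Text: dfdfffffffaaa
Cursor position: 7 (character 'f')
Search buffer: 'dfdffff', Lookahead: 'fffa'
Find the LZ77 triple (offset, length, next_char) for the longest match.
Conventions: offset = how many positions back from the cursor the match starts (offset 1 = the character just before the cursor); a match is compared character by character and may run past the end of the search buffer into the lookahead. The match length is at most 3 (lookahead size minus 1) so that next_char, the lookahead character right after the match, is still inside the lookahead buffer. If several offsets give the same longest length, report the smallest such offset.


Try each offset into the search buffer:
  offset=1 (pos 6, char 'f'): match length 3
  offset=2 (pos 5, char 'f'): match length 3
  offset=3 (pos 4, char 'f'): match length 3
  offset=4 (pos 3, char 'f'): match length 3
  offset=5 (pos 2, char 'd'): match length 0
  offset=6 (pos 1, char 'f'): match length 1
  offset=7 (pos 0, char 'd'): match length 0
Longest match has length 3, found at offsets 1, 2, 3, 4; take the smallest, offset 1.
next_char = character at position 7 + 3 = 10 -> 'a'

Best match: offset=1, length=3 (matching 'fff' starting at position 6)
LZ77 triple: (1, 3, 'a')


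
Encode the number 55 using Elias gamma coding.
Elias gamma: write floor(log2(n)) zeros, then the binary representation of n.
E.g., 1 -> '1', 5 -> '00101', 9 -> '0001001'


num_bits = floor(log2(55)) + 1 = 6
leading_zeros = num_bits - 1 = 5
binary(55) = 110111

Elias gamma(55) = '00000' + '110111' = 00000110111 (11 bits)


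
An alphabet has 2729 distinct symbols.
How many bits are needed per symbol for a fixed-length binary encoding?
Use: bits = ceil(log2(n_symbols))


log2(2729) = 11.4142
Bracket: 2^11 = 2048 < 2729 <= 2^12 = 4096
So ceil(log2(2729)) = 12

bits = ceil(log2(2729)) = ceil(11.4142) = 12 bits


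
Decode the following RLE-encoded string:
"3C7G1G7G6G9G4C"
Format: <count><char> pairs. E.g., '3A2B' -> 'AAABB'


Expanding each <count><char> pair:
  3C -> 'CCC'
  7G -> 'GGGGGGG'
  1G -> 'G'
  7G -> 'GGGGGGG'
  6G -> 'GGGGGG'
  9G -> 'GGGGGGGGG'
  4C -> 'CCCC'

Decoded = CCCGGGGGGGGGGGGGGGGGGGGGGGGGGGGGGCCCC


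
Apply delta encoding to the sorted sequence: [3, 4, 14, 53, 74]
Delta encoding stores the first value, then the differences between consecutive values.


First value: 3
Deltas:
  4 - 3 = 1
  14 - 4 = 10
  53 - 14 = 39
  74 - 53 = 21


Delta encoded: [3, 1, 10, 39, 21]


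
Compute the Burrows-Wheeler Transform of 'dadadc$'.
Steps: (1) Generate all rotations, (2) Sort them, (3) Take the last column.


Rotations (sorted):
  0: $dadadc -> last char: c
  1: adadc$d -> last char: d
  2: adc$dad -> last char: d
  3: c$dadad -> last char: d
  4: dadadc$ -> last char: $
  5: dadc$da -> last char: a
  6: dc$dada -> last char: a


BWT = cddd$aa


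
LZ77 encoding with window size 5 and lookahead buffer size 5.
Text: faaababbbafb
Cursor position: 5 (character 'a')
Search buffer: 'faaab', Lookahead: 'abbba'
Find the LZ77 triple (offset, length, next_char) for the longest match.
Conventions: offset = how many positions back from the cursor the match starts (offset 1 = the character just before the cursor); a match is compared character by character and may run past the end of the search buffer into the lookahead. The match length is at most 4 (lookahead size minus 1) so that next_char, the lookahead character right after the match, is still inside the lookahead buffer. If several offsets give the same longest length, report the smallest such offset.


Try each offset into the search buffer:
  offset=1 (pos 4, char 'b'): match length 0
  offset=2 (pos 3, char 'a'): match length 2
  offset=3 (pos 2, char 'a'): match length 1
  offset=4 (pos 1, char 'a'): match length 1
  offset=5 (pos 0, char 'f'): match length 0
Longest match has length 2 at offset 2.
next_char = character at position 5 + 2 = 7 -> 'b'

Best match: offset=2, length=2 (matching 'ab' starting at position 3)
LZ77 triple: (2, 2, 'b')


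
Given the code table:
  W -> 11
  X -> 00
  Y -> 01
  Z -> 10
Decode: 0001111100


Decoding:
00 -> X
01 -> Y
11 -> W
11 -> W
00 -> X


Result: XYWWX


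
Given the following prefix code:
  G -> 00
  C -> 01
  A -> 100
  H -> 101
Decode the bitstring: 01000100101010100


Decoding step by step:
Bits 01 -> C
Bits 00 -> G
Bits 01 -> C
Bits 00 -> G
Bits 101 -> H
Bits 01 -> C
Bits 01 -> C
Bits 00 -> G


Decoded message: CGCGHCCG


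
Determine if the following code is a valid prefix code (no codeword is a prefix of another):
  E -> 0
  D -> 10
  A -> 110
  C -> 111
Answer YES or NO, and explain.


Checking each pair (does one codeword prefix another?):
  E='0' vs D='10': no prefix
  E='0' vs A='110': no prefix
  E='0' vs C='111': no prefix
  D='10' vs E='0': no prefix
  D='10' vs A='110': no prefix
  D='10' vs C='111': no prefix
  A='110' vs E='0': no prefix
  A='110' vs D='10': no prefix
  A='110' vs C='111': no prefix
  C='111' vs E='0': no prefix
  C='111' vs D='10': no prefix
  C='111' vs A='110': no prefix
No violation found over all pairs.

YES -- this is a valid prefix code. No codeword is a prefix of any other codeword.


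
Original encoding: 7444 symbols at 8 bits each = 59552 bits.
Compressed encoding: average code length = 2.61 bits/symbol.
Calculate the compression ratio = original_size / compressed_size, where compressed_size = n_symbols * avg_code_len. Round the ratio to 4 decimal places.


original_size = n_symbols * orig_bits = 7444 * 8 = 59552 bits
compressed_size = n_symbols * avg_code_len = 7444 * 2.61 = 19428.84 bits
ratio = original_size / compressed_size = 59552 / 19428.84 = 3.0651

Compression ratio = 3.0651


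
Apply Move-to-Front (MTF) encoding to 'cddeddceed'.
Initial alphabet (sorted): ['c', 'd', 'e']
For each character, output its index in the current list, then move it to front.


MTF encoding:
'c': index 0 in ['c', 'd', 'e'] -> ['c', 'd', 'e']
'd': index 1 in ['c', 'd', 'e'] -> ['d', 'c', 'e']
'd': index 0 in ['d', 'c', 'e'] -> ['d', 'c', 'e']
'e': index 2 in ['d', 'c', 'e'] -> ['e', 'd', 'c']
'd': index 1 in ['e', 'd', 'c'] -> ['d', 'e', 'c']
'd': index 0 in ['d', 'e', 'c'] -> ['d', 'e', 'c']
'c': index 2 in ['d', 'e', 'c'] -> ['c', 'd', 'e']
'e': index 2 in ['c', 'd', 'e'] -> ['e', 'c', 'd']
'e': index 0 in ['e', 'c', 'd'] -> ['e', 'c', 'd']
'd': index 2 in ['e', 'c', 'd'] -> ['d', 'e', 'c']


Output: [0, 1, 0, 2, 1, 0, 2, 2, 0, 2]


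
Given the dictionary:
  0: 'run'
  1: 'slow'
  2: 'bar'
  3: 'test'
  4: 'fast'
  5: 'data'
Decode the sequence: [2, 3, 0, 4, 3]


Look up each index in the dictionary:
  2 -> 'bar'
  3 -> 'test'
  0 -> 'run'
  4 -> 'fast'
  3 -> 'test'

Decoded: "bar test run fast test"


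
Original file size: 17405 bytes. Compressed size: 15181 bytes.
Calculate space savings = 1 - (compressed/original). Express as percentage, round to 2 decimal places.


ratio = compressed/original = 15181/17405 = 0.872221
savings = 1 - ratio = 1 - 0.872221 = 0.127779
as a percentage: 0.127779 * 100 = 12.78%

Space savings = 1 - 15181/17405 = 12.78%


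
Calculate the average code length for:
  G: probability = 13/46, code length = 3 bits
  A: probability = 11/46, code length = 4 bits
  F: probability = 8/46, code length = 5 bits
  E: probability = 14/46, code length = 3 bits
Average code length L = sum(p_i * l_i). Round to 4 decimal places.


Weighted contributions p_i * l_i:
  G: (13/46) * 3 = 39/46
  A: (11/46) * 4 = 44/46
  F: (8/46) * 5 = 40/46
  E: (14/46) * 3 = 42/46
Sum = (39 + 44 + 40 + 42)/46 = 165/46

L = 165/46 = 3.5870 bits/symbol


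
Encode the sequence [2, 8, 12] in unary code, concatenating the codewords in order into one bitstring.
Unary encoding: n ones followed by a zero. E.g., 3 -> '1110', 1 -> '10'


Encode each number as n ones followed by a terminating 0:
  2 -> 110 (3 bits)
  8 -> 111111110 (9 bits)
  12 -> 1111111111110 (13 bits)
Total length = 3 + 9 + 13 = 25 bits.

Unary([2, 8, 12]) = 1101111111101111111111110 (25 bits)


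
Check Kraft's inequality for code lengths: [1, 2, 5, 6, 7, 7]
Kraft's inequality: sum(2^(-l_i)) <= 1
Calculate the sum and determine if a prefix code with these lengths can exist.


Sum = 2^(-1) + 2^(-2) + 2^(-5) + 2^(-6) + 2^(-7) + 2^(-7)
    = 0.5 + 0.25 + 0.03125 + 0.015625 + 0.0078125 + 0.0078125
    = 104/128 = 0.8125
Since 0.8125 <= 1, Kraft's inequality IS satisfied.
A prefix code with these lengths CAN exist.

Kraft sum = 0.8125. Satisfied.


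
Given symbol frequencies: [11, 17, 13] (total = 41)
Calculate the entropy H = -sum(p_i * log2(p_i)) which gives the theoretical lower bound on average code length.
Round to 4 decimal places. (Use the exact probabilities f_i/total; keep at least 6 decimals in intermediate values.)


Per-symbol terms -p_i * log2(p_i) with p_i = f_i/41:
  p = 11/41 = 0.268293: log2(p) = -1.898120, -p*log2(p) = 0.509252
  p = 17/41 = 0.414634: log2(p) = -1.270089, -p*log2(p) = 0.526622
  p = 13/41 = 0.317073: log2(p) = -1.657112, -p*log2(p) = 0.525426
H = 0.509252 + 0.526622 + 0.525426 = 1.561300

H = 1.5613 bits/symbol


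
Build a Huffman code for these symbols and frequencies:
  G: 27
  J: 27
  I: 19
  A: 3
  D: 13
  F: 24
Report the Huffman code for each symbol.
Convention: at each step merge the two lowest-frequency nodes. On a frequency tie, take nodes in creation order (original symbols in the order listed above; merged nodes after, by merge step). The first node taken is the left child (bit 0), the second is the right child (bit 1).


Huffman tree construction:
Step 1: Merge A(3) + D(13) = 16
Step 2: Merge (A+D)(16) + I(19) = 35
Step 3: Merge F(24) + G(27) = 51
Step 4: Merge J(27) + ((A+D)+I)(35) = 62
Step 5: Merge (F+G)(51) + (J+((A+D)+I))(62) = 113
Read each symbol's code off the tree from the root (left child = 0, right child = 1).

Codes:
  G: 01 (length 2)
  J: 10 (length 2)
  I: 111 (length 3)
  A: 1100 (length 4)
  D: 1101 (length 4)
  F: 00 (length 2)
Average code length: 277/113 = 2.4513 bits/symbol


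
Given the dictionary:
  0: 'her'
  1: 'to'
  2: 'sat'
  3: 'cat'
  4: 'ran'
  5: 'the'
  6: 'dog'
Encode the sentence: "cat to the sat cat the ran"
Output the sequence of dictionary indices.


Look up each word in the dictionary:
  'cat' -> 3
  'to' -> 1
  'the' -> 5
  'sat' -> 2
  'cat' -> 3
  'the' -> 5
  'ran' -> 4

Encoded: [3, 1, 5, 2, 3, 5, 4]


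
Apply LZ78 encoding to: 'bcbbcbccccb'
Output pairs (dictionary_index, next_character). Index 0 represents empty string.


LZ78 encoding steps:
Dictionary: {0: ''}
Step 1: w='' (idx 0), next='b' -> output (0, 'b'), add 'b' as idx 1
Step 2: w='' (idx 0), next='c' -> output (0, 'c'), add 'c' as idx 2
Step 3: w='b' (idx 1), next='b' -> output (1, 'b'), add 'bb' as idx 3
Step 4: w='c' (idx 2), next='b' -> output (2, 'b'), add 'cb' as idx 4
Step 5: w='c' (idx 2), next='c' -> output (2, 'c'), add 'cc' as idx 5
Step 6: w='cc' (idx 5), next='b' -> output (5, 'b'), add 'ccb' as idx 6


Encoded: [(0, 'b'), (0, 'c'), (1, 'b'), (2, 'b'), (2, 'c'), (5, 'b')]


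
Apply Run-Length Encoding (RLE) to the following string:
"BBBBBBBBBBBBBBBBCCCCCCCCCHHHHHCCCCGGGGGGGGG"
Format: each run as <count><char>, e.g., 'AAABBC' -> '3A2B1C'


Scanning runs left to right:
  i=0: run of 'B' x 16 -> '16B'
  i=16: run of 'C' x 9 -> '9C'
  i=25: run of 'H' x 5 -> '5H'
  i=30: run of 'C' x 4 -> '4C'
  i=34: run of 'G' x 9 -> '9G'

RLE = 16B9C5H4C9G


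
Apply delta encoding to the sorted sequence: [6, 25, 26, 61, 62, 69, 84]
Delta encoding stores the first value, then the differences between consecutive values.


First value: 6
Deltas:
  25 - 6 = 19
  26 - 25 = 1
  61 - 26 = 35
  62 - 61 = 1
  69 - 62 = 7
  84 - 69 = 15


Delta encoded: [6, 19, 1, 35, 1, 7, 15]


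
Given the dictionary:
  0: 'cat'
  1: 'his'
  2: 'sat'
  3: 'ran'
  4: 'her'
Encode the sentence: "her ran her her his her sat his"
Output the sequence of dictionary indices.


Look up each word in the dictionary:
  'her' -> 4
  'ran' -> 3
  'her' -> 4
  'her' -> 4
  'his' -> 1
  'her' -> 4
  'sat' -> 2
  'his' -> 1

Encoded: [4, 3, 4, 4, 1, 4, 2, 1]


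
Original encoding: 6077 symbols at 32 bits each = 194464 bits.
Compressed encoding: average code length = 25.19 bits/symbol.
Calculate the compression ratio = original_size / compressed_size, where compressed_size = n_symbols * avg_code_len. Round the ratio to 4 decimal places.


original_size = n_symbols * orig_bits = 6077 * 32 = 194464 bits
compressed_size = n_symbols * avg_code_len = 6077 * 25.19 = 153079.63 bits
ratio = original_size / compressed_size = 194464 / 153079.63 = 1.2703

Compression ratio = 1.2703


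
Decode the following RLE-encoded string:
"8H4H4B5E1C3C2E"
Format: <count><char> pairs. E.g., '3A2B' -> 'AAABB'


Expanding each <count><char> pair:
  8H -> 'HHHHHHHH'
  4H -> 'HHHH'
  4B -> 'BBBB'
  5E -> 'EEEEE'
  1C -> 'C'
  3C -> 'CCC'
  2E -> 'EE'

Decoded = HHHHHHHHHHHHBBBBEEEEECCCCEE


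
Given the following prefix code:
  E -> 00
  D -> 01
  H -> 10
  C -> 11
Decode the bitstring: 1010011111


Decoding step by step:
Bits 10 -> H
Bits 10 -> H
Bits 01 -> D
Bits 11 -> C
Bits 11 -> C


Decoded message: HHDCC


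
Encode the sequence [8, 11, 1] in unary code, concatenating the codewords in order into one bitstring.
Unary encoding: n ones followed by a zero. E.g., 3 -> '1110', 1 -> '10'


Encode each number as n ones followed by a terminating 0:
  8 -> 111111110 (9 bits)
  11 -> 111111111110 (12 bits)
  1 -> 10 (2 bits)
Total length = 9 + 12 + 2 = 23 bits.

Unary([8, 11, 1]) = 11111111011111111111010 (23 bits)


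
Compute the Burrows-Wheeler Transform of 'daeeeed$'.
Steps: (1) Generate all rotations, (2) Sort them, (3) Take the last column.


Rotations (sorted):
  0: $daeeeed -> last char: d
  1: aeeeed$d -> last char: d
  2: d$daeeee -> last char: e
  3: daeeeed$ -> last char: $
  4: ed$daeee -> last char: e
  5: eed$daee -> last char: e
  6: eeed$dae -> last char: e
  7: eeeed$da -> last char: a


BWT = dde$eeea


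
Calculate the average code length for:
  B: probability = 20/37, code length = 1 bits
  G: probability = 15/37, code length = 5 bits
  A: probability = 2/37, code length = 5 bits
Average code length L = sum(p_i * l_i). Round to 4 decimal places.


Weighted contributions p_i * l_i:
  B: (20/37) * 1 = 20/37
  G: (15/37) * 5 = 75/37
  A: (2/37) * 5 = 10/37
Sum = (20 + 75 + 10)/37 = 105/37

L = 105/37 = 2.8378 bits/symbol


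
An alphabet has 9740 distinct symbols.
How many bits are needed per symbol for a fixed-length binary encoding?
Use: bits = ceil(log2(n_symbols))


log2(9740) = 13.2497
Bracket: 2^13 = 8192 < 9740 <= 2^14 = 16384
So ceil(log2(9740)) = 14

bits = ceil(log2(9740)) = ceil(13.2497) = 14 bits


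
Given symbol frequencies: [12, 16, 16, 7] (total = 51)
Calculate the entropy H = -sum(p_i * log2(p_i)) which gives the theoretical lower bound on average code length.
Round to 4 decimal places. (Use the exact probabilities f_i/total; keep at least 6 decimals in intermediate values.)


Per-symbol terms -p_i * log2(p_i) with p_i = f_i/51:
  p = 12/51 = 0.235294: log2(p) = -2.087463, -p*log2(p) = 0.491168
  p = 16/51 = 0.313725: log2(p) = -1.672425, -p*log2(p) = 0.524682
  p = 16/51 = 0.313725: log2(p) = -1.672425, -p*log2(p) = 0.524682
  p = 7/51 = 0.137255: log2(p) = -2.865070, -p*log2(p) = 0.393245
H = 0.491168 + 0.524682 + 0.524682 + 0.393245 = 1.933777

H = 1.9338 bits/symbol


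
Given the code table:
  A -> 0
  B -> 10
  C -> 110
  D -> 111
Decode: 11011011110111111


Decoding:
110 -> C
110 -> C
111 -> D
10 -> B
111 -> D
111 -> D


Result: CCDBDD


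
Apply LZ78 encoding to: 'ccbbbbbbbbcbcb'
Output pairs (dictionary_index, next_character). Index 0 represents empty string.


LZ78 encoding steps:
Dictionary: {0: ''}
Step 1: w='' (idx 0), next='c' -> output (0, 'c'), add 'c' as idx 1
Step 2: w='c' (idx 1), next='b' -> output (1, 'b'), add 'cb' as idx 2
Step 3: w='' (idx 0), next='b' -> output (0, 'b'), add 'b' as idx 3
Step 4: w='b' (idx 3), next='b' -> output (3, 'b'), add 'bb' as idx 4
Step 5: w='bb' (idx 4), next='b' -> output (4, 'b'), add 'bbb' as idx 5
Step 6: w='b' (idx 3), next='c' -> output (3, 'c'), add 'bc' as idx 6
Step 7: w='bc' (idx 6), next='b' -> output (6, 'b'), add 'bcb' as idx 7


Encoded: [(0, 'c'), (1, 'b'), (0, 'b'), (3, 'b'), (4, 'b'), (3, 'c'), (6, 'b')]


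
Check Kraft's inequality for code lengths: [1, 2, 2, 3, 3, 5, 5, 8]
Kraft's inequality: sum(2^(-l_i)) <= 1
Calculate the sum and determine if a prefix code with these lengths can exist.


Sum = 2^(-1) + 2^(-2) + 2^(-2) + 2^(-3) + 2^(-3) + 2^(-5) + 2^(-5) + 2^(-8)
    = 0.5 + 0.25 + 0.25 + 0.125 + 0.125 + 0.03125 + 0.03125 + 0.00390625
    = 337/256 = 1.31640625
Since 1.31640625 > 1, Kraft's inequality is NOT satisfied.
A prefix code with these lengths CANNOT exist.

Kraft sum = 1.31640625. Not satisfied.


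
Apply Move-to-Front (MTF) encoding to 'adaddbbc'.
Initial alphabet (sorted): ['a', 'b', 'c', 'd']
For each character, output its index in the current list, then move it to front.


MTF encoding:
'a': index 0 in ['a', 'b', 'c', 'd'] -> ['a', 'b', 'c', 'd']
'd': index 3 in ['a', 'b', 'c', 'd'] -> ['d', 'a', 'b', 'c']
'a': index 1 in ['d', 'a', 'b', 'c'] -> ['a', 'd', 'b', 'c']
'd': index 1 in ['a', 'd', 'b', 'c'] -> ['d', 'a', 'b', 'c']
'd': index 0 in ['d', 'a', 'b', 'c'] -> ['d', 'a', 'b', 'c']
'b': index 2 in ['d', 'a', 'b', 'c'] -> ['b', 'd', 'a', 'c']
'b': index 0 in ['b', 'd', 'a', 'c'] -> ['b', 'd', 'a', 'c']
'c': index 3 in ['b', 'd', 'a', 'c'] -> ['c', 'b', 'd', 'a']


Output: [0, 3, 1, 1, 0, 2, 0, 3]


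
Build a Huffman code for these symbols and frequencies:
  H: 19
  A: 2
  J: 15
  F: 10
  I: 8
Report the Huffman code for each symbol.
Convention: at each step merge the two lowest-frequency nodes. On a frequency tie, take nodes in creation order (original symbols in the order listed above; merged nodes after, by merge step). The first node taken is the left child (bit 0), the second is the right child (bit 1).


Huffman tree construction:
Step 1: Merge A(2) + I(8) = 10
Step 2: Merge F(10) + (A+I)(10) = 20
Step 3: Merge J(15) + H(19) = 34
Step 4: Merge (F+(A+I))(20) + (J+H)(34) = 54
Read each symbol's code off the tree from the root (left child = 0, right child = 1).

Codes:
  H: 11 (length 2)
  A: 010 (length 3)
  J: 10 (length 2)
  F: 00 (length 2)
  I: 011 (length 3)
Average code length: 118/54 = 2.1852 bits/symbol


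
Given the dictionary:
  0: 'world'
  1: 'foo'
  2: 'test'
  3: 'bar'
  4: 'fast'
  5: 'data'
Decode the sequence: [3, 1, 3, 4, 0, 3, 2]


Look up each index in the dictionary:
  3 -> 'bar'
  1 -> 'foo'
  3 -> 'bar'
  4 -> 'fast'
  0 -> 'world'
  3 -> 'bar'
  2 -> 'test'

Decoded: "bar foo bar fast world bar test"


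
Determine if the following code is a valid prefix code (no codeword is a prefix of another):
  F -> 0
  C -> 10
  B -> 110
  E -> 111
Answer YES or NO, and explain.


Checking each pair (does one codeword prefix another?):
  F='0' vs C='10': no prefix
  F='0' vs B='110': no prefix
  F='0' vs E='111': no prefix
  C='10' vs F='0': no prefix
  C='10' vs B='110': no prefix
  C='10' vs E='111': no prefix
  B='110' vs F='0': no prefix
  B='110' vs C='10': no prefix
  B='110' vs E='111': no prefix
  E='111' vs F='0': no prefix
  E='111' vs C='10': no prefix
  E='111' vs B='110': no prefix
No violation found over all pairs.

YES -- this is a valid prefix code. No codeword is a prefix of any other codeword.


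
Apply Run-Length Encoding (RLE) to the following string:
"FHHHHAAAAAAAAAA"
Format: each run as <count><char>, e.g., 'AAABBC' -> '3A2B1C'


Scanning runs left to right:
  i=0: run of 'F' x 1 -> '1F'
  i=1: run of 'H' x 4 -> '4H'
  i=5: run of 'A' x 10 -> '10A'

RLE = 1F4H10A


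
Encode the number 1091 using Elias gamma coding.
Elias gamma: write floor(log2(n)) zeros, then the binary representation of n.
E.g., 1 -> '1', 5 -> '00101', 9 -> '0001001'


num_bits = floor(log2(1091)) + 1 = 11
leading_zeros = num_bits - 1 = 10
binary(1091) = 10001000011

Elias gamma(1091) = '0000000000' + '10001000011' = 000000000010001000011 (21 bits)


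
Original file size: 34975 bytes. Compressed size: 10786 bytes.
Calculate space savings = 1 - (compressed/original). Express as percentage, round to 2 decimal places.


ratio = compressed/original = 10786/34975 = 0.308392
savings = 1 - ratio = 1 - 0.308392 = 0.691608
as a percentage: 0.691608 * 100 = 69.16%

Space savings = 1 - 10786/34975 = 69.16%


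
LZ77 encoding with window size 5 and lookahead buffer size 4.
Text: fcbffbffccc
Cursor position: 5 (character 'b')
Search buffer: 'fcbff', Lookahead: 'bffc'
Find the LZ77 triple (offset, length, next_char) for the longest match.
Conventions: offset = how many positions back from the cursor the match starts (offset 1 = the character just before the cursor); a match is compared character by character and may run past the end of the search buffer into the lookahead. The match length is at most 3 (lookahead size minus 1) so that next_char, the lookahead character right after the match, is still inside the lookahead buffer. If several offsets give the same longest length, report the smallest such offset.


Try each offset into the search buffer:
  offset=1 (pos 4, char 'f'): match length 0
  offset=2 (pos 3, char 'f'): match length 0
  offset=3 (pos 2, char 'b'): match length 3
  offset=4 (pos 1, char 'c'): match length 0
  offset=5 (pos 0, char 'f'): match length 0
Longest match has length 3 at offset 3.
next_char = character at position 5 + 3 = 8 -> 'c'

Best match: offset=3, length=3 (matching 'bff' starting at position 2)
LZ77 triple: (3, 3, 'c')


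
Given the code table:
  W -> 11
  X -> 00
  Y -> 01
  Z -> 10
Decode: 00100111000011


Decoding:
00 -> X
10 -> Z
01 -> Y
11 -> W
00 -> X
00 -> X
11 -> W


Result: XZYWXXW


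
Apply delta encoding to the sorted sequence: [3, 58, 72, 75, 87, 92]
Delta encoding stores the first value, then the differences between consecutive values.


First value: 3
Deltas:
  58 - 3 = 55
  72 - 58 = 14
  75 - 72 = 3
  87 - 75 = 12
  92 - 87 = 5


Delta encoded: [3, 55, 14, 3, 12, 5]


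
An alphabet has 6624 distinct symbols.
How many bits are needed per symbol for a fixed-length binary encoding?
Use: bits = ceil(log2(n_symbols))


log2(6624) = 12.6935
Bracket: 2^12 = 4096 < 6624 <= 2^13 = 8192
So ceil(log2(6624)) = 13

bits = ceil(log2(6624)) = ceil(12.6935) = 13 bits


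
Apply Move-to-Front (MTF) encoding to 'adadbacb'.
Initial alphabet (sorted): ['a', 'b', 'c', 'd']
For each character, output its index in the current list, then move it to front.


MTF encoding:
'a': index 0 in ['a', 'b', 'c', 'd'] -> ['a', 'b', 'c', 'd']
'd': index 3 in ['a', 'b', 'c', 'd'] -> ['d', 'a', 'b', 'c']
'a': index 1 in ['d', 'a', 'b', 'c'] -> ['a', 'd', 'b', 'c']
'd': index 1 in ['a', 'd', 'b', 'c'] -> ['d', 'a', 'b', 'c']
'b': index 2 in ['d', 'a', 'b', 'c'] -> ['b', 'd', 'a', 'c']
'a': index 2 in ['b', 'd', 'a', 'c'] -> ['a', 'b', 'd', 'c']
'c': index 3 in ['a', 'b', 'd', 'c'] -> ['c', 'a', 'b', 'd']
'b': index 2 in ['c', 'a', 'b', 'd'] -> ['b', 'c', 'a', 'd']


Output: [0, 3, 1, 1, 2, 2, 3, 2]


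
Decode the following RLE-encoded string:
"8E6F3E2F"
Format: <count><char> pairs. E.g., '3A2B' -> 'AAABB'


Expanding each <count><char> pair:
  8E -> 'EEEEEEEE'
  6F -> 'FFFFFF'
  3E -> 'EEE'
  2F -> 'FF'

Decoded = EEEEEEEEFFFFFFEEEFF


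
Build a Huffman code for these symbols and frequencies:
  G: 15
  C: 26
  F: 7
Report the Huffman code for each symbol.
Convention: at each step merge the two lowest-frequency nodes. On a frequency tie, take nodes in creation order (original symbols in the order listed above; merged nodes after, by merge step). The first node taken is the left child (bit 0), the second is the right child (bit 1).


Huffman tree construction:
Step 1: Merge F(7) + G(15) = 22
Step 2: Merge (F+G)(22) + C(26) = 48
Read each symbol's code off the tree from the root (left child = 0, right child = 1).

Codes:
  G: 01 (length 2)
  C: 1 (length 1)
  F: 00 (length 2)
Average code length: 70/48 = 1.4583 bits/symbol


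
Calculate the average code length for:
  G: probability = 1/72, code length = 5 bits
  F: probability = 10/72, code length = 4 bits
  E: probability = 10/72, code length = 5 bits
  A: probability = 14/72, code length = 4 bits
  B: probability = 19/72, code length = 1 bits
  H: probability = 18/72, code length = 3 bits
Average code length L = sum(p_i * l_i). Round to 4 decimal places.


Weighted contributions p_i * l_i:
  G: (1/72) * 5 = 5/72
  F: (10/72) * 4 = 40/72
  E: (10/72) * 5 = 50/72
  A: (14/72) * 4 = 56/72
  B: (19/72) * 1 = 19/72
  H: (18/72) * 3 = 54/72
Sum = (5 + 40 + 50 + 56 + 19 + 54)/72 = 224/72

L = 224/72 = 3.1111 bits/symbol


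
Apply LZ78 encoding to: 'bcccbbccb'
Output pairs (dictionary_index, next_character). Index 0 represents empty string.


LZ78 encoding steps:
Dictionary: {0: ''}
Step 1: w='' (idx 0), next='b' -> output (0, 'b'), add 'b' as idx 1
Step 2: w='' (idx 0), next='c' -> output (0, 'c'), add 'c' as idx 2
Step 3: w='c' (idx 2), next='c' -> output (2, 'c'), add 'cc' as idx 3
Step 4: w='b' (idx 1), next='b' -> output (1, 'b'), add 'bb' as idx 4
Step 5: w='cc' (idx 3), next='b' -> output (3, 'b'), add 'ccb' as idx 5


Encoded: [(0, 'b'), (0, 'c'), (2, 'c'), (1, 'b'), (3, 'b')]


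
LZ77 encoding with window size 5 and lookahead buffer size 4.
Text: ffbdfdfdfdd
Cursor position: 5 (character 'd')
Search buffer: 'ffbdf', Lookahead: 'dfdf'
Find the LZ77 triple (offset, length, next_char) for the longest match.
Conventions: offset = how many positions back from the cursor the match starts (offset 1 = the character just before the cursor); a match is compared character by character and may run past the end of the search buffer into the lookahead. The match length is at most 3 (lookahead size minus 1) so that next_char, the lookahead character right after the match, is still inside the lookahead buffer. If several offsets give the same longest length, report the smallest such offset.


Try each offset into the search buffer:
  offset=1 (pos 4, char 'f'): match length 0
  offset=2 (pos 3, char 'd'): match length 3
  offset=3 (pos 2, char 'b'): match length 0
  offset=4 (pos 1, char 'f'): match length 0
  offset=5 (pos 0, char 'f'): match length 0
Longest match has length 3 at offset 2.
next_char = character at position 5 + 3 = 8 -> 'f'

Best match: offset=2, length=3 (matching 'dfd' starting at position 3)
LZ77 triple: (2, 3, 'f')


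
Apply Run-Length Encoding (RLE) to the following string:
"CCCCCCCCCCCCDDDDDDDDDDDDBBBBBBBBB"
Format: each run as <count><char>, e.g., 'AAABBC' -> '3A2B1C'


Scanning runs left to right:
  i=0: run of 'C' x 12 -> '12C'
  i=12: run of 'D' x 12 -> '12D'
  i=24: run of 'B' x 9 -> '9B'

RLE = 12C12D9B


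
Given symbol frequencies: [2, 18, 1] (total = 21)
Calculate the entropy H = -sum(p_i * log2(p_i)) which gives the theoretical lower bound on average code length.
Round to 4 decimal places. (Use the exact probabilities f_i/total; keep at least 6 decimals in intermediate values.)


Per-symbol terms -p_i * log2(p_i) with p_i = f_i/21:
  p = 2/21 = 0.095238: log2(p) = -3.392317, -p*log2(p) = 0.323078
  p = 18/21 = 0.857143: log2(p) = -0.222392, -p*log2(p) = 0.190622
  p = 1/21 = 0.047619: log2(p) = -4.392317, -p*log2(p) = 0.209158
H = 0.323078 + 0.190622 + 0.209158 = 0.722858

H = 0.7229 bits/symbol


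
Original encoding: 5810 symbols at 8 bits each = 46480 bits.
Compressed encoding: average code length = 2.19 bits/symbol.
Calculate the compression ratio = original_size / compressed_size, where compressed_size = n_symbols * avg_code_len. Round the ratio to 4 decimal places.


original_size = n_symbols * orig_bits = 5810 * 8 = 46480 bits
compressed_size = n_symbols * avg_code_len = 5810 * 2.19 = 12723.9 bits
ratio = original_size / compressed_size = 46480 / 12723.9 = 3.653

Compression ratio = 3.653


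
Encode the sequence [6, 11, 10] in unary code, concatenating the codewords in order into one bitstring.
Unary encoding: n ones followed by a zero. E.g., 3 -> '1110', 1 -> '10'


Encode each number as n ones followed by a terminating 0:
  6 -> 1111110 (7 bits)
  11 -> 111111111110 (12 bits)
  10 -> 11111111110 (11 bits)
Total length = 7 + 12 + 11 = 30 bits.

Unary([6, 11, 10]) = 111111011111111111011111111110 (30 bits)


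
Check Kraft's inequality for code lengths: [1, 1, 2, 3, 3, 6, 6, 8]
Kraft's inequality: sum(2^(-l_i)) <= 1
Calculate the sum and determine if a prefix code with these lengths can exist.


Sum = 2^(-1) + 2^(-1) + 2^(-2) + 2^(-3) + 2^(-3) + 2^(-6) + 2^(-6) + 2^(-8)
    = 0.5 + 0.5 + 0.25 + 0.125 + 0.125 + 0.015625 + 0.015625 + 0.00390625
    = 393/256 = 1.53515625
Since 1.53515625 > 1, Kraft's inequality is NOT satisfied.
A prefix code with these lengths CANNOT exist.

Kraft sum = 1.53515625. Not satisfied.


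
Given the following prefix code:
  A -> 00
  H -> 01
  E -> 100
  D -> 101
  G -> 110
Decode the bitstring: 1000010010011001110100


Decoding step by step:
Bits 100 -> E
Bits 00 -> A
Bits 100 -> E
Bits 100 -> E
Bits 110 -> G
Bits 01 -> H
Bits 110 -> G
Bits 100 -> E


Decoded message: EAEEGHGE


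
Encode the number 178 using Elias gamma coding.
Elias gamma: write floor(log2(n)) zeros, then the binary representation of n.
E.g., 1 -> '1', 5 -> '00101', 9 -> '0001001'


num_bits = floor(log2(178)) + 1 = 8
leading_zeros = num_bits - 1 = 7
binary(178) = 10110010

Elias gamma(178) = '0000000' + '10110010' = 000000010110010 (15 bits)


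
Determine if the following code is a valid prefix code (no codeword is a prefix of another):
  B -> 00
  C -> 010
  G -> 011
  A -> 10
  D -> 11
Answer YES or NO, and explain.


Checking each pair (does one codeword prefix another?):
  B='00' vs C='010': no prefix
  B='00' vs G='011': no prefix
  B='00' vs A='10': no prefix
  B='00' vs D='11': no prefix
  C='010' vs B='00': no prefix
  C='010' vs G='011': no prefix
  C='010' vs A='10': no prefix
  C='010' vs D='11': no prefix
  G='011' vs B='00': no prefix
  G='011' vs C='010': no prefix
  G='011' vs A='10': no prefix
  G='011' vs D='11': no prefix
  A='10' vs B='00': no prefix
  A='10' vs C='010': no prefix
  A='10' vs G='011': no prefix
  A='10' vs D='11': no prefix
  D='11' vs B='00': no prefix
  D='11' vs C='010': no prefix
  D='11' vs G='011': no prefix
  D='11' vs A='10': no prefix
No violation found over all pairs.

YES -- this is a valid prefix code. No codeword is a prefix of any other codeword.


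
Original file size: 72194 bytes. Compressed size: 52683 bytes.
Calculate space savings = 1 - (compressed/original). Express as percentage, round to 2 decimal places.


ratio = compressed/original = 52683/72194 = 0.729742
savings = 1 - ratio = 1 - 0.729742 = 0.270258
as a percentage: 0.270258 * 100 = 27.03%

Space savings = 1 - 52683/72194 = 27.03%


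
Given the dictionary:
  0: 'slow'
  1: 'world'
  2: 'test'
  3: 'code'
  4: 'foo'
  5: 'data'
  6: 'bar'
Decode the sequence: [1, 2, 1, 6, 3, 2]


Look up each index in the dictionary:
  1 -> 'world'
  2 -> 'test'
  1 -> 'world'
  6 -> 'bar'
  3 -> 'code'
  2 -> 'test'

Decoded: "world test world bar code test"


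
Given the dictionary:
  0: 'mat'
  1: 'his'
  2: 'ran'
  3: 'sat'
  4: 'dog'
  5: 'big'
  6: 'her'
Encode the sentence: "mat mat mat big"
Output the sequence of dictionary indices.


Look up each word in the dictionary:
  'mat' -> 0
  'mat' -> 0
  'mat' -> 0
  'big' -> 5

Encoded: [0, 0, 0, 5]


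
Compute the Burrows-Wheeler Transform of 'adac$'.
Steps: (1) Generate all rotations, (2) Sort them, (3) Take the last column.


Rotations (sorted):
  0: $adac -> last char: c
  1: ac$ad -> last char: d
  2: adac$ -> last char: $
  3: c$ada -> last char: a
  4: dac$a -> last char: a


BWT = cd$aa


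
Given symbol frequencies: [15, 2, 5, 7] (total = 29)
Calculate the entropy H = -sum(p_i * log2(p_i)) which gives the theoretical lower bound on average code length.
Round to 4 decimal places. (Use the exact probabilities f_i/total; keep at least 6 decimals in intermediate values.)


Per-symbol terms -p_i * log2(p_i) with p_i = f_i/29:
  p = 15/29 = 0.517241: log2(p) = -0.951090, -p*log2(p) = 0.491943
  p = 2/29 = 0.068966: log2(p) = -3.857981, -p*log2(p) = 0.266068
  p = 5/29 = 0.172414: log2(p) = -2.536053, -p*log2(p) = 0.437251
  p = 7/29 = 0.241379: log2(p) = -2.050626, -p*log2(p) = 0.494979
H = 0.491943 + 0.266068 + 0.437251 + 0.494979 = 1.690241

H = 1.6902 bits/symbol


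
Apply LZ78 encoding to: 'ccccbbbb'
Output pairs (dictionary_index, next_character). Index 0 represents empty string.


LZ78 encoding steps:
Dictionary: {0: ''}
Step 1: w='' (idx 0), next='c' -> output (0, 'c'), add 'c' as idx 1
Step 2: w='c' (idx 1), next='c' -> output (1, 'c'), add 'cc' as idx 2
Step 3: w='c' (idx 1), next='b' -> output (1, 'b'), add 'cb' as idx 3
Step 4: w='' (idx 0), next='b' -> output (0, 'b'), add 'b' as idx 4
Step 5: w='b' (idx 4), next='b' -> output (4, 'b'), add 'bb' as idx 5


Encoded: [(0, 'c'), (1, 'c'), (1, 'b'), (0, 'b'), (4, 'b')]


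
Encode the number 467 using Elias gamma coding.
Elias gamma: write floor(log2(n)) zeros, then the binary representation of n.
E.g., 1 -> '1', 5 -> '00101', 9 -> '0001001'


num_bits = floor(log2(467)) + 1 = 9
leading_zeros = num_bits - 1 = 8
binary(467) = 111010011

Elias gamma(467) = '00000000' + '111010011' = 00000000111010011 (17 bits)


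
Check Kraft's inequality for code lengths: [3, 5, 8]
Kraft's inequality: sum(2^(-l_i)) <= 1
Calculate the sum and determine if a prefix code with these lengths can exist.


Sum = 2^(-3) + 2^(-5) + 2^(-8)
    = 0.125 + 0.03125 + 0.00390625
    = 41/256 = 0.16015625
Since 0.16015625 <= 1, Kraft's inequality IS satisfied.
A prefix code with these lengths CAN exist.

Kraft sum = 0.16015625. Satisfied.


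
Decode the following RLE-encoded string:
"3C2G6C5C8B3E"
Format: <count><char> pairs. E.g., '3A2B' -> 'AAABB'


Expanding each <count><char> pair:
  3C -> 'CCC'
  2G -> 'GG'
  6C -> 'CCCCCC'
  5C -> 'CCCCC'
  8B -> 'BBBBBBBB'
  3E -> 'EEE'

Decoded = CCCGGCCCCCCCCCCCBBBBBBBBEEE
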